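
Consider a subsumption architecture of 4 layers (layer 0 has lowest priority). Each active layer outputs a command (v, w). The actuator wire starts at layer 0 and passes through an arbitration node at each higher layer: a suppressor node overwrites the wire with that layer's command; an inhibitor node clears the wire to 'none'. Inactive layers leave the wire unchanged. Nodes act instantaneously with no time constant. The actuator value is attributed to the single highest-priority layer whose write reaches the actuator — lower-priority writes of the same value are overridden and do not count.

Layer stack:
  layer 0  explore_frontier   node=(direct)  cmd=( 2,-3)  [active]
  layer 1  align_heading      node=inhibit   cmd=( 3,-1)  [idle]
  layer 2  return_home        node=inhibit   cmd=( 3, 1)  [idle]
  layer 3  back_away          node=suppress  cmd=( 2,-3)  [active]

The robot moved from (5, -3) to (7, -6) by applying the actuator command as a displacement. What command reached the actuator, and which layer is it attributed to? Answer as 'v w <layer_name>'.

2 -3 back_away

displacement = (7, -6) − (5, -3) = (2, -3)
layer 0 (explore_frontier) active — direct: (2, -3)
layer 1 (align_heading) idle — unchanged: (2, -3)
layer 2 (return_home) idle — unchanged: (2, -3)
layer 3 (back_away) active — suppresses: (2, -3)
→ actuator (2, -3) — from layer 3 (back_away)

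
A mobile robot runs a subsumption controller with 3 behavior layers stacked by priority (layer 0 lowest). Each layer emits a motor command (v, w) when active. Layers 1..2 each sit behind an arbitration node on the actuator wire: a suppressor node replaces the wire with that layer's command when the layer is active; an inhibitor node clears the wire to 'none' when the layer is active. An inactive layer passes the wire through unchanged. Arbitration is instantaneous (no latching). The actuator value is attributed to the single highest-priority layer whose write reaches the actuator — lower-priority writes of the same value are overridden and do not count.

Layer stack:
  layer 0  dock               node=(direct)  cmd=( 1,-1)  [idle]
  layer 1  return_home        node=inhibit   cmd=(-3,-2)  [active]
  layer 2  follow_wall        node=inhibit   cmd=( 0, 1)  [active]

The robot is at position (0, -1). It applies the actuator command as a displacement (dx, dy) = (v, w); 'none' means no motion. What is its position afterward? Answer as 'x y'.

0 -1

layer 0 (dock) idle — none
layer 1 (return_home) active — inhibits: none
layer 2 (follow_wall) active — inhibits: none
→ actuator none
position: (0, -1) + none = (0, -1)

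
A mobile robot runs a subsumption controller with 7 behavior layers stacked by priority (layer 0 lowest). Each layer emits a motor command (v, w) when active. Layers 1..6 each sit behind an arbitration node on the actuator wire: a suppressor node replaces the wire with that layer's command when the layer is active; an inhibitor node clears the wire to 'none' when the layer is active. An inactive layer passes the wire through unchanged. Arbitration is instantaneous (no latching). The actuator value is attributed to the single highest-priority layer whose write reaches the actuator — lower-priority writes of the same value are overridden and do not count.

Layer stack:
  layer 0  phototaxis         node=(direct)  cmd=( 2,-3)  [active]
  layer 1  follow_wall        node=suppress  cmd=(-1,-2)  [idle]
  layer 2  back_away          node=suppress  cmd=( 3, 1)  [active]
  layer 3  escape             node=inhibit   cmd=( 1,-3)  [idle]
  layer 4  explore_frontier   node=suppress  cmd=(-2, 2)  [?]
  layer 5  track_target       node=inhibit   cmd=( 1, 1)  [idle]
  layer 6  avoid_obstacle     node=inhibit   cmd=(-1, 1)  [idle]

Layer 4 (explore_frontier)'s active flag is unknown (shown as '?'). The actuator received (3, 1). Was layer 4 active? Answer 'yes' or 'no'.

If layer 4 is active=yes:
  actuator would be (-2, 2)
If layer 4 is active=no:
  actuator would be (3, 1)
Observed (3, 1), so layer 4 was idle.

no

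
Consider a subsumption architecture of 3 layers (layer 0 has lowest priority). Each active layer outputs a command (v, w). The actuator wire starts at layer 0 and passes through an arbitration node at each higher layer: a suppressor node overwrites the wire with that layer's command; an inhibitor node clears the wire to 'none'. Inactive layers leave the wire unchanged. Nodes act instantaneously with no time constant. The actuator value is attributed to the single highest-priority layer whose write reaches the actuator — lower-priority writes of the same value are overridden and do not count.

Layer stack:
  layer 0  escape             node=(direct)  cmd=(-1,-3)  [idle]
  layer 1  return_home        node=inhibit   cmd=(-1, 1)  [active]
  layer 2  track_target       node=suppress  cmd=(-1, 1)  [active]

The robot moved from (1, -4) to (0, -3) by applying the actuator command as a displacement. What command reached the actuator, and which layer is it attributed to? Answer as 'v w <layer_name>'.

-1 1 track_target

displacement = (0, -3) − (1, -4) = (-1, 1)
L0 escape: idle → wire = none
L1 return_home: active, inhibitor → wire = none
L2 track_target: active, suppressor → wire = (-1, 1)
actuator = (-1, 1) — from layer 2 (track_target)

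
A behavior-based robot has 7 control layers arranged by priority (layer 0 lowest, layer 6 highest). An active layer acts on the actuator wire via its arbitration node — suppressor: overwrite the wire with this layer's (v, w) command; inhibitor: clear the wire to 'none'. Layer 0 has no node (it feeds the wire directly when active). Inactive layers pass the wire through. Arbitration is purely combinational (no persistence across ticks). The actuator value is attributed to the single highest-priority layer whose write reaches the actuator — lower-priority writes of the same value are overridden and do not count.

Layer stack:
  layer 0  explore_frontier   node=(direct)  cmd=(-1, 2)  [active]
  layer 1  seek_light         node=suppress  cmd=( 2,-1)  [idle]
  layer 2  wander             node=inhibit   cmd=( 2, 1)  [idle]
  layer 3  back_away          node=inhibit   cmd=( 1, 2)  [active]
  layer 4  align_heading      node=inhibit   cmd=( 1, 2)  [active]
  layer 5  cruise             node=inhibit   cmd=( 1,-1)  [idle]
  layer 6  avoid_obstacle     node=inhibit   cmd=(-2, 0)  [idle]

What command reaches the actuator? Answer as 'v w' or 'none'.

none

L0 explore_frontier: active, feeds wire = (-1, 2)
L1 seek_light: idle → wire stays (-1, 2)
L2 wander: idle → wire stays (-1, 2)
L3 back_away: active, inhibitor → wire = none
L4 align_heading: active, inhibitor → wire = none
L5 cruise: idle → wire stays none
L6 avoid_obstacle: idle → wire stays none
actuator = none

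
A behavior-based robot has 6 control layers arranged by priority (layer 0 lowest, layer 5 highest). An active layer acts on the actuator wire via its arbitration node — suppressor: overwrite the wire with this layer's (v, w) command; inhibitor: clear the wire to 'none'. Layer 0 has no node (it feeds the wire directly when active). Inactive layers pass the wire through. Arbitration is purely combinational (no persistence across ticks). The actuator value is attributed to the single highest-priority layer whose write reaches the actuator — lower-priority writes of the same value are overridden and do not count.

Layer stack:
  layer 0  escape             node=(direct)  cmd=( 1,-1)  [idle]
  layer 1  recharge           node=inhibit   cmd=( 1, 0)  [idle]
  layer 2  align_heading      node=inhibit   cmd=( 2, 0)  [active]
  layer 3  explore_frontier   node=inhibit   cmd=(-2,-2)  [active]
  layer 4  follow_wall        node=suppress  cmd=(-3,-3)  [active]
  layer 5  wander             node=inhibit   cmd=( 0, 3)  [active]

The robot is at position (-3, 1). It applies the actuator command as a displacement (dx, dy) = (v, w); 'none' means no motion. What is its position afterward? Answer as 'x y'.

-3 1

L0 escape: idle → wire = none
L1 recharge: idle → wire stays none
L2 align_heading: active, inhibitor → wire = none
L3 explore_frontier: active, inhibitor → wire = none
L4 follow_wall: active, suppressor → wire = (-3, -3)
L5 wander: active, inhibitor → wire = none
actuator = none
position: (-3, 1) + none = (-3, 1)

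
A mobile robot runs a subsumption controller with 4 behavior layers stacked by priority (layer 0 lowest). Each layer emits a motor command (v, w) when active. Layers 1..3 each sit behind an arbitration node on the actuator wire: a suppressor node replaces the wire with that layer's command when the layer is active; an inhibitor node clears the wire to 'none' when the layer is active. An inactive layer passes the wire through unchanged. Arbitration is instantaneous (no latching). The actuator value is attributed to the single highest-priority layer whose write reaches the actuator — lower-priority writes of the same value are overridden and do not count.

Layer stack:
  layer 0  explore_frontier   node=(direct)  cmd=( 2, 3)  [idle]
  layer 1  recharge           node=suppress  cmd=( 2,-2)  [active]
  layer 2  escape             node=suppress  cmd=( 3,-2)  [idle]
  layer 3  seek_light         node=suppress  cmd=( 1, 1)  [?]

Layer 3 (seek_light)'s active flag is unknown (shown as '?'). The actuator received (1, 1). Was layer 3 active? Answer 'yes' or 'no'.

If layer 3 is active=yes:
  actuator would be (1, 1)
If layer 3 is active=no:
  actuator would be (2, -2)
Observed (1, 1), so layer 3 was active.

yes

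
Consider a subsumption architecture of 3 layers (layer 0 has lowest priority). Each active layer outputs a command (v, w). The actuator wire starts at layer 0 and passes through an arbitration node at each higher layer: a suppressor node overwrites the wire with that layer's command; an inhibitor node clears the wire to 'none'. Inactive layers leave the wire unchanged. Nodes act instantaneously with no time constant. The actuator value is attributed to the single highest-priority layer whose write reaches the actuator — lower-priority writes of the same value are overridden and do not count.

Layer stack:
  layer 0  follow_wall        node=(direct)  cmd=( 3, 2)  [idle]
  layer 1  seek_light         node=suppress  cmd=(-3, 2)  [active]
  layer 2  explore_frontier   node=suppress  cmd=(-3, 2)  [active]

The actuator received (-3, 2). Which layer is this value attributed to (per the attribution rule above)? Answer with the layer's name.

L0 follow_wall: idle → wire = none
L1 seek_light: active, suppressor → wire = (-3, 2)
L2 explore_frontier: active, suppressor → wire = (-3, 2)
actuator = (-3, 2)
last writer: layer 2 = explore_frontier

explore_frontier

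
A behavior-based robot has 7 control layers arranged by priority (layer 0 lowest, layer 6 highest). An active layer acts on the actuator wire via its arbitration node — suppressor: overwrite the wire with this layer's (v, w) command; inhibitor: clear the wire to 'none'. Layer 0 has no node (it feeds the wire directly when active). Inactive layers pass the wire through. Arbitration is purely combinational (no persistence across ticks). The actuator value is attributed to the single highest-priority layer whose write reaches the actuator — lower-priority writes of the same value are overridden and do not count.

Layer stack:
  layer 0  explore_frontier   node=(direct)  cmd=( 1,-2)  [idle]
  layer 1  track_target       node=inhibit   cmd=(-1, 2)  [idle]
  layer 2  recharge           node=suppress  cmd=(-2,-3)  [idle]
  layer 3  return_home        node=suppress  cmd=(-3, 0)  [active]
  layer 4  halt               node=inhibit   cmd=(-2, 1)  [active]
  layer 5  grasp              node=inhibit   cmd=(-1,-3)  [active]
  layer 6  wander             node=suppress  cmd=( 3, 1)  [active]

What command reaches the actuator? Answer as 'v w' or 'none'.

L0 explore_frontier: idle → wire = none
L1 track_target: idle → wire stays none
L2 recharge: idle → wire stays none
L3 return_home: active, suppressor → wire = (-3, 0)
L4 halt: active, inhibitor → wire = none
L5 grasp: active, inhibitor → wire = none
L6 wander: active, suppressor → wire = (3, 1)
actuator = (3, 1)

3 1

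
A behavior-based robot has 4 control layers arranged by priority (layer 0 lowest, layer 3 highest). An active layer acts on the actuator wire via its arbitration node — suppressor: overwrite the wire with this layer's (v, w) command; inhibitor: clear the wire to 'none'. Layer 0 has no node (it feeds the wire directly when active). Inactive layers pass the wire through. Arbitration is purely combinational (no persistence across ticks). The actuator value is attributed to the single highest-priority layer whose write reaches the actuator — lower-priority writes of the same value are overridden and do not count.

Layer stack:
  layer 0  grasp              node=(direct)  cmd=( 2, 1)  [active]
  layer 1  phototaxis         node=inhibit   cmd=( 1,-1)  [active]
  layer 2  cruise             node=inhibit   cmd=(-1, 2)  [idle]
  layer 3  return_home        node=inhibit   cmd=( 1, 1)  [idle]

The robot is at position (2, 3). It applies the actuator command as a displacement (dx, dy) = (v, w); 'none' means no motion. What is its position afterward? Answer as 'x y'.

L0 grasp: active, feeds wire = (2, 1)
L1 phototaxis: active, inhibitor → wire = none
L2 cruise: idle → wire stays none
L3 return_home: idle → wire stays none
actuator = none
position: (2, 3) + none = (2, 3)

2 3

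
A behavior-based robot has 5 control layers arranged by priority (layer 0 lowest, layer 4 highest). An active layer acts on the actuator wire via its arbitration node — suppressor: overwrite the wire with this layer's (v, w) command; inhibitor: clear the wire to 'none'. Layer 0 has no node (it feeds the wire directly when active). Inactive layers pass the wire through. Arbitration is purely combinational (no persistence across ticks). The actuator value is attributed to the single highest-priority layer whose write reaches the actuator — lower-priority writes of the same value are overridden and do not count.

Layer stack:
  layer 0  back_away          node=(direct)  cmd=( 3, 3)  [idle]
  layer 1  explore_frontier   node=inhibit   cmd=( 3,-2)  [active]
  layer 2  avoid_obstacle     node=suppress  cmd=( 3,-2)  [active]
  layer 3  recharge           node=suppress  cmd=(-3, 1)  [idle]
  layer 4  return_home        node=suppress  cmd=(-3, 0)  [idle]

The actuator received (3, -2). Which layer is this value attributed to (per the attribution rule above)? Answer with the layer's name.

avoid_obstacle

L0 back_away: idle → wire = none
L1 explore_frontier: active, inhibitor → wire = none
L2 avoid_obstacle: active, suppressor → wire = (3, -2)
L3 recharge: idle → wire stays (3, -2)
L4 return_home: idle → wire stays (3, -2)
actuator = (3, -2)
last writer: layer 2 = avoid_obstacle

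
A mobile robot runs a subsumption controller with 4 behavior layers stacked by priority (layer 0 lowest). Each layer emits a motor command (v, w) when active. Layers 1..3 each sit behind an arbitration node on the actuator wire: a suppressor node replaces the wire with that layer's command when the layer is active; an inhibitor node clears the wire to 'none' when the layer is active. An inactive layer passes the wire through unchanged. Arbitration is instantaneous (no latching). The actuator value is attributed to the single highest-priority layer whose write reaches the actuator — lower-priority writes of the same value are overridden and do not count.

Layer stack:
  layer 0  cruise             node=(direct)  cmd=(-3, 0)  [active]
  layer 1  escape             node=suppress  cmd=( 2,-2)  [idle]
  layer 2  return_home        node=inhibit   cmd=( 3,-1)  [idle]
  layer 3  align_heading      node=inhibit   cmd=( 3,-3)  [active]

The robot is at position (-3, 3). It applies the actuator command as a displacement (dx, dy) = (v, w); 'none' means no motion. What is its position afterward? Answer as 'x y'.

[0] cruise on; wire := (-3, 0)
[1] escape off; pass (-3, 0)
[2] return_home off; pass (-3, 0)
[3] align_heading on (inhibit); wire := none
output none
position: (-3, 3) + none = (-3, 3)

-3 3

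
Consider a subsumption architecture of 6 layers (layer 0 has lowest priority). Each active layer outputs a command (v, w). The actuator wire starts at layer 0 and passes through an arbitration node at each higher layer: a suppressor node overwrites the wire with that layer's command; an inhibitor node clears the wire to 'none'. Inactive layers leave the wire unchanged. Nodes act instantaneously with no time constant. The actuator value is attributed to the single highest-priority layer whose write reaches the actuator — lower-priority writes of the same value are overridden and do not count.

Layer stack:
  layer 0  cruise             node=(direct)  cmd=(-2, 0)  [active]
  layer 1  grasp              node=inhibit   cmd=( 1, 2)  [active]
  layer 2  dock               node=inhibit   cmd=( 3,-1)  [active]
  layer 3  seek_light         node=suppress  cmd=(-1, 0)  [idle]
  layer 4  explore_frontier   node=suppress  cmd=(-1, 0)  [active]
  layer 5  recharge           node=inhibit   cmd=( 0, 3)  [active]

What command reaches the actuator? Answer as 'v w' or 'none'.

layer 0 (cruise) active — direct: (-2, 0)
layer 1 (grasp) active — inhibits: none
layer 2 (dock) active — inhibits: none
layer 3 (seek_light) idle — unchanged: none
layer 4 (explore_frontier) active — suppresses: (-1, 0)
layer 5 (recharge) active — inhibits: none
→ actuator none

none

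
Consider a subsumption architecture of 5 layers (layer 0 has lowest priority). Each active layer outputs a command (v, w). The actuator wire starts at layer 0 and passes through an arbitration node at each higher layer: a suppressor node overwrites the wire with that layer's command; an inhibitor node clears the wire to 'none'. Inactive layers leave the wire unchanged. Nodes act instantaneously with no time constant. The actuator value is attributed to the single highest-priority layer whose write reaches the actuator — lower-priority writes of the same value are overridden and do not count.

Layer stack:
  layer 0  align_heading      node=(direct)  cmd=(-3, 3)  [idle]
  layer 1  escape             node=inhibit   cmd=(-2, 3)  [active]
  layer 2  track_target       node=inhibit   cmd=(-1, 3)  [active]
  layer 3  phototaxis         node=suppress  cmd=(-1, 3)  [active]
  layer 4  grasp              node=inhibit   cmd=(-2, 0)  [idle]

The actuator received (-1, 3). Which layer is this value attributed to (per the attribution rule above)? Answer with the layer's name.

phototaxis

layer 0 (align_heading) idle — none
layer 1 (escape) active — inhibits: none
layer 2 (track_target) active — inhibits: none
layer 3 (phototaxis) active — suppresses: (-1, 3)
layer 4 (grasp) idle — unchanged: (-1, 3)
→ actuator (-1, 3)
last writer: layer 3 = phototaxis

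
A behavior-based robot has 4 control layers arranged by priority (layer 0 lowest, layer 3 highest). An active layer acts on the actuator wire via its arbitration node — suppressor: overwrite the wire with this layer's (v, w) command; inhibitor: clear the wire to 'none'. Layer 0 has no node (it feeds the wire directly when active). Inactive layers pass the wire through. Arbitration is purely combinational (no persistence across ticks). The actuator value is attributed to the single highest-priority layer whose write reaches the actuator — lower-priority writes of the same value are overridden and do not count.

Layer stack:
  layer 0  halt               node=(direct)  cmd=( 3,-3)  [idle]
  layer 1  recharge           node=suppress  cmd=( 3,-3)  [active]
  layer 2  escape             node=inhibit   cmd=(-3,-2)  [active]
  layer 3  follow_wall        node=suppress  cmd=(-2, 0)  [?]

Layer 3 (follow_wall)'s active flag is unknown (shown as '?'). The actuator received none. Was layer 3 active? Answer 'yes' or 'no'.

no

If layer 3 is active=yes:
  actuator would be (-2, 0)
If layer 3 is active=no:
  actuator would be none
Observed none, so layer 3 was idle.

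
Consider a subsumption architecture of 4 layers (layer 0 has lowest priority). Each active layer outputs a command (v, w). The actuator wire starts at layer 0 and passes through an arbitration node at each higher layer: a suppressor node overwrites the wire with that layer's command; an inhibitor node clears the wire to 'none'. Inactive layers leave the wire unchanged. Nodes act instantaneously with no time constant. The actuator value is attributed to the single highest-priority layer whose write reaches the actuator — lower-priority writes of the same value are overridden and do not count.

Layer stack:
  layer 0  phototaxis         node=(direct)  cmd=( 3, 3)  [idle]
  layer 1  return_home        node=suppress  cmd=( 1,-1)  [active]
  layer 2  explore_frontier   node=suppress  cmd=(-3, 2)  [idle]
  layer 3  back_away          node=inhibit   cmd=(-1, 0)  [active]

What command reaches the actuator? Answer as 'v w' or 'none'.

none

layer 0 (phototaxis) idle — none
layer 1 (return_home) active — suppresses: (1, -1)
layer 2 (explore_frontier) idle — unchanged: (1, -1)
layer 3 (back_away) active — inhibits: none
→ actuator none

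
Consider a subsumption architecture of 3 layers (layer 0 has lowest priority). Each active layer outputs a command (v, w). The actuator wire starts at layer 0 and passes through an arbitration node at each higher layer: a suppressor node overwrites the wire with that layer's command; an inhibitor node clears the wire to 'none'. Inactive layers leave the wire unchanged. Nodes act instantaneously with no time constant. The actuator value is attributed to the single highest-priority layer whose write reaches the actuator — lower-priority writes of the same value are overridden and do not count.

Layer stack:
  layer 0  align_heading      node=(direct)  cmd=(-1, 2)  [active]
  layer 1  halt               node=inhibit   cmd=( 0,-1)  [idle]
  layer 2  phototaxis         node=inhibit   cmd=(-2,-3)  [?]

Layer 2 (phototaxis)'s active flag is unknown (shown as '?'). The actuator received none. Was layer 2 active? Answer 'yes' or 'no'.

yes

If layer 2 is active=yes:
  actuator would be none
If layer 2 is active=no:
  actuator would be (-1, 2)
Observed none, so layer 2 was active.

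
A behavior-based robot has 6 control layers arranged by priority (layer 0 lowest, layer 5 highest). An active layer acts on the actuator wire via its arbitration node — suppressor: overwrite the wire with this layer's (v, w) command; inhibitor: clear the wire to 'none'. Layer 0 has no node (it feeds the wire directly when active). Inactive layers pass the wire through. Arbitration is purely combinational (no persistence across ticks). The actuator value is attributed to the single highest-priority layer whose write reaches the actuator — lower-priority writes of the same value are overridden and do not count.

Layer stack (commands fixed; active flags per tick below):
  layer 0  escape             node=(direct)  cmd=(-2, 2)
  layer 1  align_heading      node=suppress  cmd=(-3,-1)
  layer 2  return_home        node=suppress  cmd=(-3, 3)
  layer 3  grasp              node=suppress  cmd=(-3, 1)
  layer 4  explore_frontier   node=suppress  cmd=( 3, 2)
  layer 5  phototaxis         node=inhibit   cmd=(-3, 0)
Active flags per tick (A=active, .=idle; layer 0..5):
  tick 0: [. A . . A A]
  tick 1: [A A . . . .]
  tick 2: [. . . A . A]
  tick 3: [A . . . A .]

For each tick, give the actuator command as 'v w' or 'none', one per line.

none
-3 -1
none
3 2

tick 0:
  layer 0 (escape) idle — none
  layer 1 (align_heading) active — suppresses: (-3, -1)
  layer 2 (return_home) idle — unchanged: (-3, -1)
  layer 3 (grasp) idle — unchanged: (-3, -1)
  layer 4 (explore_frontier) active — suppresses: (3, 2)
  layer 5 (phototaxis) active — inhibits: none
  → actuator none
tick 1:
  layer 0 (escape) active — direct: (-2, 2)
  layer 1 (align_heading) active — suppresses: (-3, -1)
  layer 2 (return_home) idle — unchanged: (-3, -1)
  layer 3 (grasp) idle — unchanged: (-3, -1)
  layer 4 (explore_frontier) idle — unchanged: (-3, -1)
  layer 5 (phototaxis) idle — unchanged: (-3, -1)
  → actuator (-3, -1)
tick 2:
  layer 0 (escape) idle — none
  layer 1 (align_heading) idle — unchanged: none
  layer 2 (return_home) idle — unchanged: none
  layer 3 (grasp) active — suppresses: (-3, 1)
  layer 4 (explore_frontier) idle — unchanged: (-3, 1)
  layer 5 (phototaxis) active — inhibits: none
  → actuator none
tick 3:
  layer 0 (escape) active — direct: (-2, 2)
  layer 1 (align_heading) idle — unchanged: (-2, 2)
  layer 2 (return_home) idle — unchanged: (-2, 2)
  layer 3 (grasp) idle — unchanged: (-2, 2)
  layer 4 (explore_frontier) active — suppresses: (3, 2)
  layer 5 (phototaxis) idle — unchanged: (3, 2)
  → actuator (3, 2)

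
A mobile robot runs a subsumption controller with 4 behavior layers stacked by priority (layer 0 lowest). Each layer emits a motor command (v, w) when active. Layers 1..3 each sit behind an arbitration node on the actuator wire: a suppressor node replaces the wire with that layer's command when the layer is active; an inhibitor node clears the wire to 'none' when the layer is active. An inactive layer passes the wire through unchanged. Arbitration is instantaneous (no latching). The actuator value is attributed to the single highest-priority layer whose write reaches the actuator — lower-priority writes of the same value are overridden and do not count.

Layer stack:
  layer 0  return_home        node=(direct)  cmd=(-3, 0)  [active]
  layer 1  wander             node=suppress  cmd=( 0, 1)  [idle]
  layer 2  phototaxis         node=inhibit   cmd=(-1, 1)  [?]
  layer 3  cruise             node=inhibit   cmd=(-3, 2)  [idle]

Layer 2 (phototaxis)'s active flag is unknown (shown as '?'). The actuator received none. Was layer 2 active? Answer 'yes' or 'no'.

If layer 2 is active=yes:
  actuator would be none
If layer 2 is active=no:
  actuator would be (-3, 0)
Observed none, so layer 2 was active.

yes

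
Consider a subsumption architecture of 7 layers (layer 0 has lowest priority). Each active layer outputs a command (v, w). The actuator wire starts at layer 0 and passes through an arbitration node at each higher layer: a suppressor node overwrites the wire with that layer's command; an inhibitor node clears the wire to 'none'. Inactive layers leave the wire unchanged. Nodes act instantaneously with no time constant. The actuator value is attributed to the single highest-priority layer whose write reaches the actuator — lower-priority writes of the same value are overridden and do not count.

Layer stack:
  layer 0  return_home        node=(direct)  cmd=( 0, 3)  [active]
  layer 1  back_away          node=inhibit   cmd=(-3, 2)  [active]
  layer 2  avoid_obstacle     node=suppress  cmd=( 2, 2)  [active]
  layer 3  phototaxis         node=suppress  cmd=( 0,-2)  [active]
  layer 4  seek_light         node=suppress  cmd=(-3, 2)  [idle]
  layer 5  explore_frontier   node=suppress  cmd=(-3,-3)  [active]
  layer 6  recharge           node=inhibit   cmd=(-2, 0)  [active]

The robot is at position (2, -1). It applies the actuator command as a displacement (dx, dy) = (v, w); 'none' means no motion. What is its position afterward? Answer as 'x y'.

2 -1

layer 0 (return_home) active — direct: (0, 3)
layer 1 (back_away) active — inhibits: none
layer 2 (avoid_obstacle) active — suppresses: (2, 2)
layer 3 (phototaxis) active — suppresses: (0, -2)
layer 4 (seek_light) idle — unchanged: (0, -2)
layer 5 (explore_frontier) active — suppresses: (-3, -3)
layer 6 (recharge) active — inhibits: none
→ actuator none
position: (2, -1) + none = (2, -1)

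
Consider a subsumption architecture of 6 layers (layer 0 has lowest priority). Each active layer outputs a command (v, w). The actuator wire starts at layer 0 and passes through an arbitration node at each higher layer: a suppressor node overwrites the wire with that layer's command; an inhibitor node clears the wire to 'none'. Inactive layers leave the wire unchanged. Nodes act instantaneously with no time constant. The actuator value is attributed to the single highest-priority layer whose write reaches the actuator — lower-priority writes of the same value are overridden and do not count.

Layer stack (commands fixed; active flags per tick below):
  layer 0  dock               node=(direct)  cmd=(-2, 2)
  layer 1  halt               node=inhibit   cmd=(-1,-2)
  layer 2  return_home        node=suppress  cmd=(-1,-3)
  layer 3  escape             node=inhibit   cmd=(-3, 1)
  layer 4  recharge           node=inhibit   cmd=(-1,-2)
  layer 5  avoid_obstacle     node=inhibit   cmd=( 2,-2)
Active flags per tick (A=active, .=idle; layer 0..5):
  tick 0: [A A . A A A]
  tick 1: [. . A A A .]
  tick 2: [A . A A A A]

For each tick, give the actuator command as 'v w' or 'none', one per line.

none
none
none

tick 0:
  L0 dock: active, feeds wire = (-2, 2)
  L1 halt: active, inhibitor → wire = none
  L2 return_home: idle → wire stays none
  L3 escape: active, inhibitor → wire = none
  L4 recharge: active, inhibitor → wire = none
  L5 avoid_obstacle: active, inhibitor → wire = none
  actuator = none
tick 1:
  L0 dock: idle → wire = none
  L1 halt: idle → wire stays none
  L2 return_home: active, suppressor → wire = (-1, -3)
  L3 escape: active, inhibitor → wire = none
  L4 recharge: active, inhibitor → wire = none
  L5 avoid_obstacle: idle → wire stays none
  actuator = none
tick 2:
  L0 dock: active, feeds wire = (-2, 2)
  L1 halt: idle → wire stays (-2, 2)
  L2 return_home: active, suppressor → wire = (-1, -3)
  L3 escape: active, inhibitor → wire = none
  L4 recharge: active, inhibitor → wire = none
  L5 avoid_obstacle: active, inhibitor → wire = none
  actuator = none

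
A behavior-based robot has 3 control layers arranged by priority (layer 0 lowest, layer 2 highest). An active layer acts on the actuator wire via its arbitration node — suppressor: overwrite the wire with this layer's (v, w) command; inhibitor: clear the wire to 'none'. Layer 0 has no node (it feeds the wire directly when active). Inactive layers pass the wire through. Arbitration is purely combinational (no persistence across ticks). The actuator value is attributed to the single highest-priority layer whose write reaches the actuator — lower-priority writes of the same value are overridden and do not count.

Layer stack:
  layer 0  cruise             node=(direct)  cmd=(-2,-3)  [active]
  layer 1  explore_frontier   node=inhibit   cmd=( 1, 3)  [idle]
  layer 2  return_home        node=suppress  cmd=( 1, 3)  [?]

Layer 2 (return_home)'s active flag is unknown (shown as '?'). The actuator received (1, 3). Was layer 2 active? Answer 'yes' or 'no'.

yes

If layer 2 is active=yes:
  actuator would be (1, 3)
If layer 2 is active=no:
  actuator would be (-2, -3)
Observed (1, 3), so layer 2 was active.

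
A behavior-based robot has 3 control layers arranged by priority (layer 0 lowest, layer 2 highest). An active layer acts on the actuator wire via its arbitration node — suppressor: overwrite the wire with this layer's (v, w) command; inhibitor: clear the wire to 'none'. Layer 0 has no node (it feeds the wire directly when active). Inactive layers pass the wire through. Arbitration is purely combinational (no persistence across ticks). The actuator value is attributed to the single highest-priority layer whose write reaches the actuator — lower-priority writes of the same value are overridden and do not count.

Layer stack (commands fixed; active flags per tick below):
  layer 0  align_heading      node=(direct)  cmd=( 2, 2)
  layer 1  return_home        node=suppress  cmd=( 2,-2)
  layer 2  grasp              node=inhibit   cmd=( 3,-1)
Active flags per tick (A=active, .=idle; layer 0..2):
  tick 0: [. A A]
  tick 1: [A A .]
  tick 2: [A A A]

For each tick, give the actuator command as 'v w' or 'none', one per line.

none
2 -2
none

tick 0:
  layer 0 (align_heading) idle — none
  layer 1 (return_home) active — suppresses: (2, -2)
  layer 2 (grasp) active — inhibits: none
  → actuator none
tick 1:
  layer 0 (align_heading) active — direct: (2, 2)
  layer 1 (return_home) active — suppresses: (2, -2)
  layer 2 (grasp) idle — unchanged: (2, -2)
  → actuator (2, -2)
tick 2:
  layer 0 (align_heading) active — direct: (2, 2)
  layer 1 (return_home) active — suppresses: (2, -2)
  layer 2 (grasp) active — inhibits: none
  → actuator none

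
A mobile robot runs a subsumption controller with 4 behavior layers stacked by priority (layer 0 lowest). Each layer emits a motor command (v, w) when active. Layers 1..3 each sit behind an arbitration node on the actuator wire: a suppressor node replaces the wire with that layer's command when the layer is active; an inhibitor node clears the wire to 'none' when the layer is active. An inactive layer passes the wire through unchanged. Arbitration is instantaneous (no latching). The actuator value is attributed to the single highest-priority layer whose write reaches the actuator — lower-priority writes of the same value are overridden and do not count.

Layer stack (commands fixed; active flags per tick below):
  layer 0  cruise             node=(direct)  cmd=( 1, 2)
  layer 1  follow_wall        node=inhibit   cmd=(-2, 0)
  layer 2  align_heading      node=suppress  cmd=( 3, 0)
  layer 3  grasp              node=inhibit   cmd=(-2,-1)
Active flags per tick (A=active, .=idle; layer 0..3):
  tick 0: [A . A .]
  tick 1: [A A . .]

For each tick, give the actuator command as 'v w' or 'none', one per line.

tick 0:
  layer 0 (cruise) active — direct: (1, 2)
  layer 1 (follow_wall) idle — unchanged: (1, 2)
  layer 2 (align_heading) active — suppresses: (3, 0)
  layer 3 (grasp) idle — unchanged: (3, 0)
  → actuator (3, 0)
tick 1:
  layer 0 (cruise) active — direct: (1, 2)
  layer 1 (follow_wall) active — inhibits: none
  layer 2 (align_heading) idle — unchanged: none
  layer 3 (grasp) idle — unchanged: none
  → actuator none

3 0
none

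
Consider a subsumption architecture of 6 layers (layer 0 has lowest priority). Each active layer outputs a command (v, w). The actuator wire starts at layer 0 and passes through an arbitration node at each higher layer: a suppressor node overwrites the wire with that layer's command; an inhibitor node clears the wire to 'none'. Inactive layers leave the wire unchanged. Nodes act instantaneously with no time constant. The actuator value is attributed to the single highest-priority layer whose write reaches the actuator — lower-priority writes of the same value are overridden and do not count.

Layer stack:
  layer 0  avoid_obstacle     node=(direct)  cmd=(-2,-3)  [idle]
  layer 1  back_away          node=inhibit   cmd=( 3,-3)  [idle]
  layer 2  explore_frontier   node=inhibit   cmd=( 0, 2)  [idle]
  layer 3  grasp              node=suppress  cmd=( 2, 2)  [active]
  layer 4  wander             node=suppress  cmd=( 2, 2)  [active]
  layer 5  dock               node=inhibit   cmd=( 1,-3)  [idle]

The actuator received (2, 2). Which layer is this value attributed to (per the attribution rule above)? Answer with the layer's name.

L0 avoid_obstacle: idle → wire = none
L1 back_away: idle → wire stays none
L2 explore_frontier: idle → wire stays none
L3 grasp: active, suppressor → wire = (2, 2)
L4 wander: active, suppressor → wire = (2, 2)
L5 dock: idle → wire stays (2, 2)
actuator = (2, 2)
last writer: layer 4 = wander

wander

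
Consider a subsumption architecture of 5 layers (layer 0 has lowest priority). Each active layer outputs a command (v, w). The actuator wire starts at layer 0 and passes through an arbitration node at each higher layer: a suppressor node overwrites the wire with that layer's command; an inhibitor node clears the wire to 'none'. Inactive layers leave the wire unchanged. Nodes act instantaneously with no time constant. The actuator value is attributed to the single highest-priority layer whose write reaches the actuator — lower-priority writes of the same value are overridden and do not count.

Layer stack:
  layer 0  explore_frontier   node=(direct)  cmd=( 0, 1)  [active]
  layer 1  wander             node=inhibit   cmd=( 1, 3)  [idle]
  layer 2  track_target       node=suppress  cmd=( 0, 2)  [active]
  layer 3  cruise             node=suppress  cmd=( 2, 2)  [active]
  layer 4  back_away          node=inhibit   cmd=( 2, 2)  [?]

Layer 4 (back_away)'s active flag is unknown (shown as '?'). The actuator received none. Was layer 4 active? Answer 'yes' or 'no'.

yes

If layer 4 is active=yes:
  actuator would be none
If layer 4 is active=no:
  actuator would be (2, 2)
Observed none, so layer 4 was active.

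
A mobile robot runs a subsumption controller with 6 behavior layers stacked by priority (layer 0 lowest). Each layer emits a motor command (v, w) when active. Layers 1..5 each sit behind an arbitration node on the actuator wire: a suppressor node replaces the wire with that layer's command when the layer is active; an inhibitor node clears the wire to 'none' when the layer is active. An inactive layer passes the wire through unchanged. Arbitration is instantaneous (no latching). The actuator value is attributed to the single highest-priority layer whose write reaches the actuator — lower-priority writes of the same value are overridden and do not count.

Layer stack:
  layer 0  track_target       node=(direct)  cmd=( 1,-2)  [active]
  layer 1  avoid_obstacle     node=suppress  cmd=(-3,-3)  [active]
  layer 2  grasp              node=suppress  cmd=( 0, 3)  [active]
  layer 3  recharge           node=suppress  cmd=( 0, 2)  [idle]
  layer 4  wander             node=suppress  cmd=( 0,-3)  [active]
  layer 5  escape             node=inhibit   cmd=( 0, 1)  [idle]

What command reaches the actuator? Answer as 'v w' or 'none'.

L0 track_target: active, feeds wire = (1, -2)
L1 avoid_obstacle: active, suppressor → wire = (-3, -3)
L2 grasp: active, suppressor → wire = (0, 3)
L3 recharge: idle → wire stays (0, 3)
L4 wander: active, suppressor → wire = (0, -3)
L5 escape: idle → wire stays (0, -3)
actuator = (0, -3)

0 -3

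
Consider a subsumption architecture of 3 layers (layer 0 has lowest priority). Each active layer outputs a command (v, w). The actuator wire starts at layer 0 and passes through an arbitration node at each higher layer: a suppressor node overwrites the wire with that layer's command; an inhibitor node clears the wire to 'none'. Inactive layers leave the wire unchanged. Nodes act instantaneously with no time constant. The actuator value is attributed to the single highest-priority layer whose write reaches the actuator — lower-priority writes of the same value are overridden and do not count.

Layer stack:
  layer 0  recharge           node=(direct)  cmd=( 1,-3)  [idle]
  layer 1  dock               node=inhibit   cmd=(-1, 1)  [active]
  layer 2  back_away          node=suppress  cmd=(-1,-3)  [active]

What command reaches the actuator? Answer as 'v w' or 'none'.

-1 -3

layer 0 (recharge) idle — none
layer 1 (dock) active — inhibits: none
layer 2 (back_away) active — suppresses: (-1, -3)
→ actuator (-1, -3)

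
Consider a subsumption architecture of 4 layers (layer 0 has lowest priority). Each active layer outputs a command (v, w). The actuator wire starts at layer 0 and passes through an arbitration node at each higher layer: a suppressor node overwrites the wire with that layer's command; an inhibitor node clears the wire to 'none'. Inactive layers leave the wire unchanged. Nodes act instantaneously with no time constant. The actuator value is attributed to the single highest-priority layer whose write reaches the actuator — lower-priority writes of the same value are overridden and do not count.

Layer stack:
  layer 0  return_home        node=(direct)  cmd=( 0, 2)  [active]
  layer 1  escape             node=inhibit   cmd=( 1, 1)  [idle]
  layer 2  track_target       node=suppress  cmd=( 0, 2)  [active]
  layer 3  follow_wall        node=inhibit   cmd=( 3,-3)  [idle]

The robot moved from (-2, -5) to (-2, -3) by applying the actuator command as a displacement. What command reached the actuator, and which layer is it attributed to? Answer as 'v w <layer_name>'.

displacement = (-2, -3) − (-2, -5) = (0, 2)
L0 return_home: active, feeds wire = (0, 2)
L1 escape: idle → wire stays (0, 2)
L2 track_target: active, suppressor → wire = (0, 2)
L3 follow_wall: idle → wire stays (0, 2)
actuator = (0, 2) — from layer 2 (track_target)

0 2 track_target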